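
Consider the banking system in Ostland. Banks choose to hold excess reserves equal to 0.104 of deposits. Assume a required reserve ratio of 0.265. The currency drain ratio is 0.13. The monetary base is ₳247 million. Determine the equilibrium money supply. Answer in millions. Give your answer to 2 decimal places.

The money multiplier is m = (1 + c) / (rr + e + c) = (1 + 0.13) / (0.265 + 0.104 + 0.13) ≈ 2.264529.
So M = m × MB = 2.264529 × 247 ≈ 559.3387 million.

₳559.34 million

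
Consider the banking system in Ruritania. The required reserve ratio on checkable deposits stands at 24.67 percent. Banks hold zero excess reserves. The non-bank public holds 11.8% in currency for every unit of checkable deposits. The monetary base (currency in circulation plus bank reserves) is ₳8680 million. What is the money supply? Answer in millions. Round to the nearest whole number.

₳26609 million

The money multiplier is m = (1 + c) / (rr + c) = (1 + 0.118) / (0.2467 + 0.118) ≈ 3.06553.
So M = m × MB = 3.06553 × 8680 = 26608.8004 million.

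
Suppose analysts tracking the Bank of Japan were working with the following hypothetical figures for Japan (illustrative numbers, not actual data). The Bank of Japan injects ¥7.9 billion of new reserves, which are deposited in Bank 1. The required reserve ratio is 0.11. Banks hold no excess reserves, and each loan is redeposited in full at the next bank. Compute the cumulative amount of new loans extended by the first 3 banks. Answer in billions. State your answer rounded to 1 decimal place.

Bank i lends (1 − rr)^i of the original deposit: Bank 1 lends 7.9·0.8900 = 7.0310, Bank 2 lends 7.9·0.8900² ≈ 6.2576, and so on.
Summing a geometric series: total = 7.9·[0.8900·(1 − 0.8900^3) / (1 − 0.8900)] ≈ 18.8578 billion.

¥18.9 billion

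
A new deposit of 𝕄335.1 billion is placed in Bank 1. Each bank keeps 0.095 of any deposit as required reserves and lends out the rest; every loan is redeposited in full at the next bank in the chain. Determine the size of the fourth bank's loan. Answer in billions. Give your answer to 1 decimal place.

Each bank lends a fraction (1 − rr) = 0.9050 of the deposit it receives, so Bank 4 receives 335.1·0.9050^3 and lends 335.1·0.9050^4 ≈ 224.7857 billion.

𝕄224.8 billion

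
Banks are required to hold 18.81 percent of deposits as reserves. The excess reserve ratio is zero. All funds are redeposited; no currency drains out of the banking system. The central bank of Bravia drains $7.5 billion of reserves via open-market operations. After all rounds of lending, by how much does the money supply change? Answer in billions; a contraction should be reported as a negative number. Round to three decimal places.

-39.872 billion

The simple money multiplier is m = 1/rr = 1/0.1881 ≈ 5.31632.
An open-market sale reduces the monetary base by 7.5 billion, so ΔM = m × ΔMB = 5.31632 × (−7.5) = -39.8724 billion.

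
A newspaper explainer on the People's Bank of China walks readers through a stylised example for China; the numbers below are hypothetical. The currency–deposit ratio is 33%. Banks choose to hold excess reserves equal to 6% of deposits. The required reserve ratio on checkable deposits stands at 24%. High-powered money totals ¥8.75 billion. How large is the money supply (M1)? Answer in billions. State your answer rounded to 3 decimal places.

¥18.472 billion

The money multiplier is m = (1 + c) / (rr + e + c) = (1 + 0.33) / (0.24 + 0.06 + 0.33) ≈ 2.11111.
So M = m × MB = 2.11111 × 8.75 ≈ 18.4722 billion.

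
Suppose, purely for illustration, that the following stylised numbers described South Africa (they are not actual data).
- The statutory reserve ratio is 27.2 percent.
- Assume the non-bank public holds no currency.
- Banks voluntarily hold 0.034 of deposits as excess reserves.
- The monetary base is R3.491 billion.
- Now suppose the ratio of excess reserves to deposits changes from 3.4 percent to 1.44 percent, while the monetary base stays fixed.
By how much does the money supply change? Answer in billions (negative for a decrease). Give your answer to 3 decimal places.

Initially m₁ = 1 / (0.272 + 0.034) ≈ 3.26797, so M₁ = 3.26797 × 3.491 ≈ 11.4085 billion.
After the change m₂ = 1 / (0.272 + 0.0144) ≈ 3.49162, so M₂ = 3.49162 × 3.491 ≈ 12.1892 billion.
ΔM = M₂ − M₁ = 12.1892 − 11.4085 = 0.7807 billion.

R0.781 billion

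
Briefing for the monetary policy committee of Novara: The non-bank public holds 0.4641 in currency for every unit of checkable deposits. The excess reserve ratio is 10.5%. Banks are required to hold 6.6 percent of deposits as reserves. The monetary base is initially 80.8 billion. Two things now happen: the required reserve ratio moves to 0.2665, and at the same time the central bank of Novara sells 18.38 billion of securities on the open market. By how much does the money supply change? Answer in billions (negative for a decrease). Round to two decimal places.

-76.90 billion

Before: m₁ = (1 + 0.4641) / (0.066 + 0.105 + 0.4641) ≈ 2.30531, MB₁ = 80.8, so M₁ = 2.30531 × 80.8 ≈ 186.269 billion.
After: m₂ = (1 + 0.4641) / (0.2665 + 0.105 + 0.4641) ≈ 1.75215, MB₂ = 80.8 − 18.38 = 62.42, so M₂ = 1.75215 × 62.42 ≈ 109.3692 billion.
ΔM = M₂ − M₁ = 109.3692 − 186.269 = -76.8998 billion.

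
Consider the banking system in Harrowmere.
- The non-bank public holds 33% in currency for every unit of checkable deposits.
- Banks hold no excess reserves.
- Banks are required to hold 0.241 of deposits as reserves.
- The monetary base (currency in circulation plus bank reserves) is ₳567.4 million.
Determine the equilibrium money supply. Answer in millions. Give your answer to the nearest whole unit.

The money multiplier is m = (1 + c) / (rr + c) = (1 + 0.33) / (0.241 + 0.33) ≈ 2.3292.
So M = m × MB = 2.3292 × 567.4 ≈ 1321.5881 million.

₳1322 million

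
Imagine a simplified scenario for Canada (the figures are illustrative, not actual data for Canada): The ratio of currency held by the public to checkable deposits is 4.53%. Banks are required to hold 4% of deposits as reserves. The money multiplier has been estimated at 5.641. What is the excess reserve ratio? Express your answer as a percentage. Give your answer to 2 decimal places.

10.00%

Using m = 5.641. Since m = (1 + c)/(c + rr + e), the denominator satisfies c + rr + e = (1 + c)/m = (1 + 0.0453) / 5.641 ≈ 0.185304.
With c = 0.0453 and rr = 0.04, the excess reserve ratio is 0.185304 − 0.0453 − 0.04 = 0.100004.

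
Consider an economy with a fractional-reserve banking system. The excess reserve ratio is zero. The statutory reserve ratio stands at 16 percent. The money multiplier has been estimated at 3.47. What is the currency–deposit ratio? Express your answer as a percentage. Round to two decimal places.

Using m = 3.47. From m = (1 + c)/(c + rr + e), rearranging gives 1 + c = m·(c + rr + e), so c·(1 − m) = m·(rr + e) − 1.
Hence c = [m·(rr + e) − 1]/(1 − m) = [3.47 × (0.16 + 0) − 1] / (1 − 3.47) ≈ 0.180081.

18.01%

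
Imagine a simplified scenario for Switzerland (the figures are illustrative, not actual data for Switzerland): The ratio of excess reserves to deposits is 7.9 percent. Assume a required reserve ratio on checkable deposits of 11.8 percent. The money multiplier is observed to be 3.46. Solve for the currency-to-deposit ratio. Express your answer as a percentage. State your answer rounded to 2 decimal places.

Using m = 3.46. From m = (1 + c)/(c + rr + e), rearranging gives 1 + c = m·(c + rr + e), so c·(1 − m) = m·(rr + e) − 1.
Hence c = [m·(rr + e) − 1]/(1 − m) = [3.46 × (0.118 + 0.079) − 1] / (1 − 3.46) ≈ 0.129423.

12.94%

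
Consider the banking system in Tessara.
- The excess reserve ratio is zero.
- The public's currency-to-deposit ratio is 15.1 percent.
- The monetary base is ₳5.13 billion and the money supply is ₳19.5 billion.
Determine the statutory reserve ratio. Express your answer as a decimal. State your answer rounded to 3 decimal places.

0.152

Using m = M/MB = 19.5/5.13 ≈ 3.801170. Since m = (1 + c)/(c + rr + e), the denominator satisfies c + rr + e = (1 + c)/m = (1 + 0.151) / 3.801170 ≈ 0.302802.
With c = 0.151 and e = 0, the statutory reserve ratio is 0.302802 − 0.151 − 0 = 0.151802.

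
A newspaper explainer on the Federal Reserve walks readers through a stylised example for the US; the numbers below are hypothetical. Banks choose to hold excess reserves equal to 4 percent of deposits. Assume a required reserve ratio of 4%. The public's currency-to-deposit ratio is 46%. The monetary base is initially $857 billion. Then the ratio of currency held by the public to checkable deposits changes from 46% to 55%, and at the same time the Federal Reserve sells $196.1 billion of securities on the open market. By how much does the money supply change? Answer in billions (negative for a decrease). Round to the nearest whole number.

Before: m₁ = (1 + 0.46) / (0.04 + 0.04 + 0.46) ≈ 2.7037, MB₁ = 857, so M₁ = 2.7037 × 857 = 2317.0709 billion.
After: m₂ = (1 + 0.55) / (0.04 + 0.04 + 0.55) ≈ 2.4603, MB₂ = 857 − 196.1 = 660.9, so M₂ = 2.4603 × 660.9 ≈ 1626.0123 billion.
ΔM = M₂ − M₁ = 1626.0123 − 2317.0709 = -691.0586 billion.

-691 billion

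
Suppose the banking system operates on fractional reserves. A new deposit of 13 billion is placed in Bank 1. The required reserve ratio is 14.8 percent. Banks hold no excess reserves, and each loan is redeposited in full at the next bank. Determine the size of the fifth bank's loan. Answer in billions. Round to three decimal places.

Each bank lends a fraction (1 − rr) = 0.8520 of the deposit it receives, so Bank 5 receives 13·0.8520^4 and lends 13·0.8520^5 ≈ 5.8363 billion.

5.836 billion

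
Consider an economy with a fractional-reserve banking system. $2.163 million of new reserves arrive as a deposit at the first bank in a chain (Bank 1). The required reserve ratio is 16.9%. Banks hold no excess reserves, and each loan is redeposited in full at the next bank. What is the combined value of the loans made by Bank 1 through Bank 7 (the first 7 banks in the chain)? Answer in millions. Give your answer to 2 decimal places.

$7.73 million

Bank i lends (1 − rr)^i of the original deposit: Bank 1 lends 2.163·0.8310 ≈ 1.7975, Bank 2 lends 2.163·0.8310² ≈ 1.4937, and so on.
Summing a geometric series: total = 2.163·[0.8310·(1 − 0.8310^7) / (1 − 0.8310)] ≈ 7.7252 million.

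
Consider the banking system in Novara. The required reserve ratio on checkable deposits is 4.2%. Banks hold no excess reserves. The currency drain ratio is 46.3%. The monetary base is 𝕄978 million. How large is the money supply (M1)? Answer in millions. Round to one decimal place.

The money multiplier is m = (1 + c) / (rr + c) = (1 + 0.463) / (0.042 + 0.463) ≈ 2.89703.
So M = m × MB = 2.89703 × 978 ≈ 2833.2953 million.

𝕄2833.3 million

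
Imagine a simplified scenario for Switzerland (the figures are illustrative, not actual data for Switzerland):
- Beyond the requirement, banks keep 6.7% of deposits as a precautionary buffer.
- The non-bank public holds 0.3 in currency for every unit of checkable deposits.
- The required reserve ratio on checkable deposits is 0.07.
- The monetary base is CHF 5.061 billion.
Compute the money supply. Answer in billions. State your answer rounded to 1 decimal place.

The money multiplier is m = (1 + c) / (rr + e + c) = (1 + 0.3) / (0.07 + 0.067 + 0.3) ≈ 2.9748.
So M = m × MB = 2.9748 × 5.061 ≈ 15.0555 billion.

CHF 15.1 billion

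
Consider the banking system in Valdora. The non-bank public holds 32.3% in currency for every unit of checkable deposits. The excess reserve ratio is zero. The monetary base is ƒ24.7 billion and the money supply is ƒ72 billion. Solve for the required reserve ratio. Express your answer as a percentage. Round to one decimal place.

Using m = M/MB = 72/24.7 ≈ 2.914980. Since m = (1 + c)/(c + rr + e), the denominator satisfies c + rr + e = (1 + c)/m = (1 + 0.323) / 2.914980 ≈ 0.453862.
With c = 0.323 and e = 0, the required reserve ratio is 0.453862 − 0.323 − 0 = 0.130862.

13.1%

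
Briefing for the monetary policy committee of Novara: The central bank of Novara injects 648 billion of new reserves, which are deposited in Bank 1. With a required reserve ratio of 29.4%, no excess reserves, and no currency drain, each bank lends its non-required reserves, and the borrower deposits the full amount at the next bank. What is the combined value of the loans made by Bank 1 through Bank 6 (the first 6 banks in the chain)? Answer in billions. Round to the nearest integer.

1363 billion

Bank i lends (1 − rr)^i of the original deposit: Bank 1 lends 648·0.7060 = 457.4880, Bank 2 lends 648·0.7060² ≈ 322.9865, and so on.
Summing a geometric series: total = 648·[0.7060·(1 − 0.7060^6) / (1 − 0.7060)] ≈ 1363.3910 billion.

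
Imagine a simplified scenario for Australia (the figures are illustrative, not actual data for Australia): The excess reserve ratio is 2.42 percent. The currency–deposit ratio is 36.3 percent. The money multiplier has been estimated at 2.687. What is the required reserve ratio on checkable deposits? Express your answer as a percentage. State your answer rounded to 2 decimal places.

Using m = 2.687. Since m = (1 + c)/(c + rr + e), the denominator satisfies c + rr + e = (1 + c)/m = (1 + 0.363) / 2.687 ≈ 0.507257.
With c = 0.363 and e = 0.0242, the required reserve ratio on checkable deposits is 0.507257 − 0.363 − 0.0242 = 0.120057.

12.01%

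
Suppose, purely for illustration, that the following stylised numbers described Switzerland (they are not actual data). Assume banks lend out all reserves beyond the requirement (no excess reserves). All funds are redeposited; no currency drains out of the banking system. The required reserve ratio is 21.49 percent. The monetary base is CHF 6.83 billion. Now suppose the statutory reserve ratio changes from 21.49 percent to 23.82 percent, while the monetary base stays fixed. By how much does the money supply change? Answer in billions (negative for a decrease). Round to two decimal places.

-3.11 billion

Initially m₁ = 1 / (0.2149) ≈ 4.6533, so M₁ = 4.6533 × 6.83 ≈ 31.782 billion.
After the change m₂ = 1 / (0.2382) ≈ 4.1982, so M₂ = 4.1982 × 6.83 ≈ 28.6737 billion.
ΔM = M₂ − M₁ = 28.6737 − 31.782 = -3.1083 billion.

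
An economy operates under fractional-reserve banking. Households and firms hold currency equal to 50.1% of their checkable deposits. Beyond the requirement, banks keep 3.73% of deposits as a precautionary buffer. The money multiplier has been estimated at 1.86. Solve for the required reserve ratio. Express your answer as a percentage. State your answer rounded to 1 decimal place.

26.9%

Using m = 1.86. Since m = (1 + c)/(c + rr + e), the denominator satisfies c + rr + e = (1 + c)/m = (1 + 0.501) / 1.86 ≈ 0.806989.
With c = 0.501 and e = 0.0373, the required reserve ratio is 0.806989 − 0.501 − 0.0373 = 0.268689.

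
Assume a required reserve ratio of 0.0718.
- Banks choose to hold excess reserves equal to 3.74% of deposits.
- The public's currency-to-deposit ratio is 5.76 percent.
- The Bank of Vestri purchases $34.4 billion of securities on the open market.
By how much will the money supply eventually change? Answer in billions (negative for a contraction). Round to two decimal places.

The money multiplier is m = (1 + c) / (rr + e + c) = (1 + 0.0576) / (0.0718 + 0.0374 + 0.0576) ≈ 6.34053.
The purchase adds 34.4 billion of base, so ΔM = m × ΔMB = 6.34053 × (+34.4) ≈ 218.1142 billion.

$218.11 billion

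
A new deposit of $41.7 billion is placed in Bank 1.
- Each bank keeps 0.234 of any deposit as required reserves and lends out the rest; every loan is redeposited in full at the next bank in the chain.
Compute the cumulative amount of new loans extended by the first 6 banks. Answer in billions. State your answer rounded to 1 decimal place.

$108.9 billion

Bank i lends (1 − rr)^i of the original deposit: Bank 1 lends 41.7·0.7660 = 31.9422, Bank 2 lends 41.7·0.7660² ≈ 24.4677, and so on.
Summing a geometric series: total = 41.7·[0.7660·(1 − 0.7660^6) / (1 − 0.7660)] ≈ 108.9297 billion.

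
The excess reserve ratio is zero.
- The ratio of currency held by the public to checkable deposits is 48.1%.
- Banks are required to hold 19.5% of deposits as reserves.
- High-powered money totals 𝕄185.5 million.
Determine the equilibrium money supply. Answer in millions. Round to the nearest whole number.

The money multiplier is m = (1 + c) / (rr + c) = (1 + 0.481) / (0.195 + 0.481) ≈ 2.1908.
So M = m × MB = 2.1908 × 185.5 = 406.3934 million.

𝕄406 million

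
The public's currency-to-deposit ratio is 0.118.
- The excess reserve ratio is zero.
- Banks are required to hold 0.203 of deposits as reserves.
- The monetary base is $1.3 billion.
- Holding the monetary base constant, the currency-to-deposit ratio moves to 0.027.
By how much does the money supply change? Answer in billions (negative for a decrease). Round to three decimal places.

$1.277 billion

Initially m₁ = (1 + 0.118) / (0.203 + 0.118) ≈ 3.48287, so M₁ = 3.48287 × 1.3 ≈ 4.5277 billion.
After the change m₂ = (1 + 0.027) / (0.203 + 0.027) ≈ 4.46522, so M₂ = 4.46522 × 1.3 ≈ 5.8048 billion.
ΔM = M₂ − M₁ = 5.8048 − 4.5277 = 1.2771 billion.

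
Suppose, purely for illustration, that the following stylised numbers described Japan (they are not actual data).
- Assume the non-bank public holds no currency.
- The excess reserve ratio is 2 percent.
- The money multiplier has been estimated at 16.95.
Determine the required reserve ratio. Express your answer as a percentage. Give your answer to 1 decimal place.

Using m = 16.95. Since m = (1 + c)/(c + rr + e), the denominator satisfies c + rr + e = (1 + c)/m = (1 + 0) / 16.95 ≈ 0.058997.
With c = 0 and e = 0.02, the required reserve ratio is 0.058997 − 0 − 0.02 = 0.038997.

3.9%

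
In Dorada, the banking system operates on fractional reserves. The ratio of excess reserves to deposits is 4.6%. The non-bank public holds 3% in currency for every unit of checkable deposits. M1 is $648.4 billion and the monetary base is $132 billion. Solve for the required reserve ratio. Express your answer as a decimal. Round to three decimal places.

Using m = M/MB = 648.4/132 ≈ 4.912121. Since m = (1 + c)/(c + rr + e), the denominator satisfies c + rr + e = (1 + c)/m = (1 + 0.03) / 4.912121 ≈ 0.209685.
With c = 0.03 and e = 0.046, the required reserve ratio is 0.209685 − 0.03 − 0.046 = 0.133685.

0.134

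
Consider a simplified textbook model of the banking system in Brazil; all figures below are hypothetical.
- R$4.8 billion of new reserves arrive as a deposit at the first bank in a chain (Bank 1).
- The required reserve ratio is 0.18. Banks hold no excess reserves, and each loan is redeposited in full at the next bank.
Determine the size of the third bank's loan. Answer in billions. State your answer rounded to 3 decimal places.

R$2.647 billion

Each bank lends a fraction (1 − rr) = 0.8200 of the deposit it receives, so Bank 3 receives 4.8·0.8200^2 and lends 4.8·0.8200^3 ≈ 2.6466 billion.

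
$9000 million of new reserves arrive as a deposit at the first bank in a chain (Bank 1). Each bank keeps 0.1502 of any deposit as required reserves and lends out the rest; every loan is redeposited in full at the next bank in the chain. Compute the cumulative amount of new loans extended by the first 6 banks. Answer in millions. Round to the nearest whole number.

$31743 million

Bank i lends (1 − rr)^i of the original deposit: Bank 1 lends 9000·0.8498 = 7648.2000, Bank 2 lends 9000·0.8498² ≈ 6499.4404, and so on.
Summing a geometric series: total = 9000·[0.8498·(1 − 0.8498^6) / (1 − 0.8498)] ≈ 31742.7093 million.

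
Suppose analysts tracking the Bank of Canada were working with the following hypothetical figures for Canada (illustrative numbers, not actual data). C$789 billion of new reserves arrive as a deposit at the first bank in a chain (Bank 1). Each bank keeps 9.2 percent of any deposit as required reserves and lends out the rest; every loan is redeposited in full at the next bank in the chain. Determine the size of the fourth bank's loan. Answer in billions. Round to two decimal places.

Each bank lends a fraction (1 − rr) = 0.9080 of the deposit it receives, so Bank 4 receives 789·0.9080^3 and lends 789·0.9080^4 ≈ 536.3156 billion.

C$536.32 billion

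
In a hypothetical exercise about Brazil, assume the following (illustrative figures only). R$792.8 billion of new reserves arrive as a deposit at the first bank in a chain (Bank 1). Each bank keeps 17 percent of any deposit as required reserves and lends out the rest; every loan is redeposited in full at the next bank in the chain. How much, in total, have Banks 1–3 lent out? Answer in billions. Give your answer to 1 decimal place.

R$1657.5 billion

Bank i lends (1 − rr)^i of the original deposit: Bank 1 lends 792.8·0.8300 = 658.0240, Bank 2 lends 792.8·0.8300² ≈ 546.1599, and so on.
Summing a geometric series: total = 792.8·[0.8300·(1 − 0.8300^3) / (1 − 0.8300)] ≈ 1657.4967 billion.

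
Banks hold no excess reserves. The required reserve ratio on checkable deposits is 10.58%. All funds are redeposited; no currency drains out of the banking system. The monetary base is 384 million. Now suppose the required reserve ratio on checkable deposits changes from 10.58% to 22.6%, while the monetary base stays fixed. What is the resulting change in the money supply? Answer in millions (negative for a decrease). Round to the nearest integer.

-1930 million

Initially m₁ = 1 / (0.1058) ≈ 9.4518, so M₁ = 9.4518 × 384 = 3629.4912 million.
After the change m₂ = 1 / (0.226) ≈ 4.4248, so M₂ = 4.4248 × 384 = 1699.1232 million.
ΔM = M₂ − M₁ = 1699.1232 − 3629.4912 = -1930.368 million.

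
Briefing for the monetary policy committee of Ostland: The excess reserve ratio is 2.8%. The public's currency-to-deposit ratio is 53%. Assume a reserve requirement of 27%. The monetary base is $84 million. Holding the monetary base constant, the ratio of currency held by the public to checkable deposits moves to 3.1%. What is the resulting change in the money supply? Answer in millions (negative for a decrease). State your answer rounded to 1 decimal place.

$108.0 million

Initially m₁ = (1 + 0.53) / (0.27 + 0.028 + 0.53) ≈ 1.8478, so M₁ = 1.8478 × 84 = 155.2152 million.
After the change m₂ = (1 + 0.031) / (0.27 + 0.028 + 0.031) ≈ 3.1337, so M₂ = 3.1337 × 84 = 263.2308 million.
ΔM = M₂ − M₁ = 263.2308 − 155.2152 = 108.0156 million.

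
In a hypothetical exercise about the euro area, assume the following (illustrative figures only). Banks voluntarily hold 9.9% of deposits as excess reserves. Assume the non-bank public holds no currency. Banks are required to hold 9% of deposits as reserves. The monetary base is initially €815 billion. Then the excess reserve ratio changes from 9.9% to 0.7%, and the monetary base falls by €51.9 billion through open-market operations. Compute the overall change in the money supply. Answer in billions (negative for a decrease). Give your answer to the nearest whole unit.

€3555 billion

Before: m₁ = 1 / (0.09 + 0.099) ≈ 5.2910, MB₁ = 815, so M₁ = 5.2910 × 815 = 4312.165 billion.
After: m₂ = 1 / (0.09 + 0.007) ≈ 10.3093, MB₂ = 815 − 51.9 = 763.1, so M₂ = 10.3093 × 763.1 ≈ 7867.0268 billion.
ΔM = M₂ − M₁ = 7867.0268 − 4312.165 = 3554.8618 billion.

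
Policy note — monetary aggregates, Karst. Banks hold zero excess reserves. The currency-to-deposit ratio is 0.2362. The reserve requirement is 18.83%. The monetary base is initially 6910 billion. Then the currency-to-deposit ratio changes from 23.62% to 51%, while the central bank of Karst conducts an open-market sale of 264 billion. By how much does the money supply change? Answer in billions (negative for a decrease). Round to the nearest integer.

Before: m₁ = (1 + 0.2362) / (0.1883 + 0.2362) ≈ 2.91213, MB₁ = 6910, so M₁ = 2.91213 × 6910 = 20122.8183 billion.
After: m₂ = (1 + 0.51) / (0.1883 + 0.51) ≈ 2.16239, MB₂ = 6910 − 264 = 6646, so M₂ = 2.16239 × 6646 ≈ 14371.2439 billion.
ΔM = M₂ − M₁ = 14371.2439 − 20122.8183 = -5751.5744 billion.

-5752 billion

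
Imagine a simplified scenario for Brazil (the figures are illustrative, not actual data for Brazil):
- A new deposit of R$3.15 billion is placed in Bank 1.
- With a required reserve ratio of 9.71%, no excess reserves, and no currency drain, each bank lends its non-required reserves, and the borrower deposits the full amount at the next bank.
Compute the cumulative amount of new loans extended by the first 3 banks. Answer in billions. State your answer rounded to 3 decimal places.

R$7.731 billion

Bank i lends (1 − rr)^i of the original deposit: Bank 1 lends 3.15·0.9029 ≈ 2.8441, Bank 2 lends 3.15·0.9029² ≈ 2.5680, and so on.
Summing a geometric series: total = 3.15·[0.9029·(1 − 0.9029^3) / (1 − 0.9029)] ≈ 7.7307 billion.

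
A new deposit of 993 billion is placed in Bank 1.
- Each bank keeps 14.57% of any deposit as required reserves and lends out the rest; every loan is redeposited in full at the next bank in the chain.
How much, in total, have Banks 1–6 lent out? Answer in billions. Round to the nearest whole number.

3559 billion

Bank i lends (1 − rr)^i of the original deposit: Bank 1 lends 993·0.8543 = 848.3199, Bank 2 lends 993·0.8543² ≈ 724.7197, and so on.
Summing a geometric series: total = 993·[0.8543·(1 − 0.8543^6) / (1 − 0.8543)] ≈ 3558.9676 billion.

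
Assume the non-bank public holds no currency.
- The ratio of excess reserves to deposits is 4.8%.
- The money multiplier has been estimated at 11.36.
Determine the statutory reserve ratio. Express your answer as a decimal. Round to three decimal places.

0.040

Using m = 11.36. Since m = (1 + c)/(c + rr + e), the denominator satisfies c + rr + e = (1 + c)/m = (1 + 0) / 11.36 ≈ 0.088028.
With c = 0 and e = 0.048, the statutory reserve ratio is 0.088028 − 0 − 0.048 = 0.040028.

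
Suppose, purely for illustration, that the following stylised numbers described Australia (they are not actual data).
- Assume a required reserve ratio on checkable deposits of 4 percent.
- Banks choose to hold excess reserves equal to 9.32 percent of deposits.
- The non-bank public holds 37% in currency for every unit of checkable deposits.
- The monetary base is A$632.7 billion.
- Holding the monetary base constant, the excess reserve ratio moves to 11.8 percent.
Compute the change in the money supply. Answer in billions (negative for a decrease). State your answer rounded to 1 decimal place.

Initially m₁ = (1 + 0.37) / (0.04 + 0.0932 + 0.37) ≈ 2.72258, so M₁ = 2.72258 × 632.7 ≈ 1722.5764 billion.
After the change m₂ = (1 + 0.37) / (0.04 + 0.118 + 0.37) ≈ 2.59470, so M₂ = 2.59470 × 632.7 ≈ 1641.6667 billion.
ΔM = M₂ − M₁ = 1641.6667 − 1722.5764 = -80.9097 billion.

-80.9 billion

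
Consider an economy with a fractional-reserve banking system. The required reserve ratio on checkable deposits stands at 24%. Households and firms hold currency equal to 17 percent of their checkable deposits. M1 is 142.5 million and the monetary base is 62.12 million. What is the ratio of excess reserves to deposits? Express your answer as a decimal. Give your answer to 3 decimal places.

Using m = M/MB = 142.5/62.12 ≈ 2.293947. Since m = (1 + c)/(c + rr + e), the denominator satisfies c + rr + e = (1 + c)/m = (1 + 0.17) / 2.293947 ≈ 0.510038.
With c = 0.17 and rr = 0.24, the ratio of excess reserves to deposits is 0.510038 − 0.17 − 0.24 = 0.100038.

0.100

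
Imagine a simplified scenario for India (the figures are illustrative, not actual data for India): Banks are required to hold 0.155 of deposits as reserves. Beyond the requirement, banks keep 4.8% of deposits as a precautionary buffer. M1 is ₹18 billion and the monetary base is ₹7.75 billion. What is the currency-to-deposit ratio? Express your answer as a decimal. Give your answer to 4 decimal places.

Using m = M/MB = 18/7.75 ≈ 2.322581. From m = (1 + c)/(c + rr + e), rearranging gives 1 + c = m·(c + rr + e), so c·(1 − m) = m·(rr + e) − 1.
Hence c = [m·(rr + e) − 1]/(1 − m) = [2.322581 × (0.155 + 0.048) − 1] / (1 − 2.322581) ≈ 0.399610.

0.3996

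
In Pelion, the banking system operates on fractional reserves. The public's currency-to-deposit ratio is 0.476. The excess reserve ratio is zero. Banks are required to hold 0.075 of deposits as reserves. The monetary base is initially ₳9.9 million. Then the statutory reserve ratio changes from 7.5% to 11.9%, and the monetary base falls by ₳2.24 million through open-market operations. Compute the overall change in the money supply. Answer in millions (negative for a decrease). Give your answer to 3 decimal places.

Before: m₁ = (1 + 0.476) / (0.075 + 0.476) ≈ 2.67877, MB₁ = 9.9, so M₁ = 2.67877 × 9.9 ≈ 26.5198 million.
After: m₂ = (1 + 0.476) / (0.119 + 0.476) ≈ 2.48067, MB₂ = 9.9 − 2.24 = 7.66, so M₂ = 2.48067 × 7.66 ≈ 19.0019 million.
ΔM = M₂ − M₁ = 19.0019 − 26.5198 = -7.5179 million.

-7.518 million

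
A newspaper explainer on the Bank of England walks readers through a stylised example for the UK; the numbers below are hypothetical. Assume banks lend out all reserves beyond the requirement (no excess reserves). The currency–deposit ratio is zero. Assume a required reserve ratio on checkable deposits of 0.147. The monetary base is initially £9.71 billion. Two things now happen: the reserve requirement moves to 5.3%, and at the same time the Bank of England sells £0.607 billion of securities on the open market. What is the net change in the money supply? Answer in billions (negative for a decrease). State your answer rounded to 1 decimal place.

Before: m₁ = 1 / (0.147) ≈ 6.8027, MB₁ = 9.71, so M₁ = 6.8027 × 9.71 ≈ 66.0542 billion.
After: m₂ = 1 / (0.053) ≈ 18.8679, MB₂ = 9.71 − 0.607 = 9.103, so M₂ = 18.8679 × 9.103 ≈ 171.7545 billion.
ΔM = M₂ − M₁ = 171.7545 − 66.0542 = 105.7003 billion.

£105.7 billion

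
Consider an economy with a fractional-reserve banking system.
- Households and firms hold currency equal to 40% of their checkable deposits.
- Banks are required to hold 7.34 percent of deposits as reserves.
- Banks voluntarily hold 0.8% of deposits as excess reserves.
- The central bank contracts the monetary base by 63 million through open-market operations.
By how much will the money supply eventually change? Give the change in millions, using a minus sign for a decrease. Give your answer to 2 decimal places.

The money multiplier is m = (1 + c) / (rr + e + c) = (1 + 0.4) / (0.0734 + 0.008 + 0.4) ≈ 2.90818.
The sale removes 63 million of base, so ΔM = m × ΔMB = 2.90818 × (−63) ≈ -183.2153 million.

-183.22 million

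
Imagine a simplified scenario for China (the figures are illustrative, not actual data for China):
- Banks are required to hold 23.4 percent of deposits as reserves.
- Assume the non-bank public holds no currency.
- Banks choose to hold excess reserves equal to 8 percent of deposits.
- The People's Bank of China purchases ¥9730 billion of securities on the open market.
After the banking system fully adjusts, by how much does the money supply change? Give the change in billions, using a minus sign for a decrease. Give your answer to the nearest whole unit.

¥30987 billion

The money multiplier is m = 1 / (rr + e) = 1 / (0.234 + 0.08) ≈ 3.18471.
The purchase adds 9730 billion of base, so ΔM = m × ΔMB = 3.18471 × (+9730) = 30987.2283 billion.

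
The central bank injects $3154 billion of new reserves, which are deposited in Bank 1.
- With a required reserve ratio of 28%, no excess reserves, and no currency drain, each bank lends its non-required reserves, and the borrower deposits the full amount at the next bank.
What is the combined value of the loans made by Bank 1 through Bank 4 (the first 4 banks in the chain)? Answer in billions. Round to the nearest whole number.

$5931 billion

Bank i lends (1 − rr)^i of the original deposit: Bank 1 lends 3154·0.7200 = 2270.8800, Bank 2 lends 3154·0.7200² = 1635.0336, and so on.
Summing a geometric series: total = 3154·[0.7200·(1 − 0.7200^4) / (1 − 0.7200)] ≈ 5930.7392 billion.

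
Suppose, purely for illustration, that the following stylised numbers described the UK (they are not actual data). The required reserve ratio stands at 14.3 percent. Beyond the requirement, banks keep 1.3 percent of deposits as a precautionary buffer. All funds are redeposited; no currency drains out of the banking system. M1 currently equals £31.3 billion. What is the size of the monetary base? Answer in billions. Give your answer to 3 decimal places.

£4.883 billion

The money multiplier is m = 1 / (rr + e) = 1 / (0.143 + 0.013) ≈ 6.410256.
MB = M / m = 31.3 / 6.410256 ≈ 4.8828 billion.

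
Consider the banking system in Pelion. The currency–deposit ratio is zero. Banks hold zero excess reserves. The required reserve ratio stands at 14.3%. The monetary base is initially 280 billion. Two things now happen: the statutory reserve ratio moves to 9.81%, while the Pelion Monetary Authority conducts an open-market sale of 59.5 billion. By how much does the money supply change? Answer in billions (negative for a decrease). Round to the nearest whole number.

Before: m₁ = 1 / (0.143) ≈ 6.9930, MB₁ = 280, so M₁ = 6.9930 × 280 = 1958.04 billion.
After: m₂ = 1 / (0.0981) ≈ 10.1937, MB₂ = 280 − 59.5 = 220.5, so M₂ = 10.1937 × 220.5 ≈ 2247.7108 billion.
ΔM = M₂ − M₁ = 2247.7108 − 1958.04 = 289.6708 billion.

290 billion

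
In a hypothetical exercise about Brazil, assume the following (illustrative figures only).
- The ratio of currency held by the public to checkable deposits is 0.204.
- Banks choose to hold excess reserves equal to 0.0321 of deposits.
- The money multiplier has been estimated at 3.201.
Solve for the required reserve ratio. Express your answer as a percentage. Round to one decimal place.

14.0%

Using m = 3.201. Since m = (1 + c)/(c + rr + e), the denominator satisfies c + rr + e = (1 + c)/m = (1 + 0.204) / 3.201 ≈ 0.376132.
With c = 0.204 and e = 0.0321, the required reserve ratio is 0.376132 − 0.204 − 0.0321 = 0.140032.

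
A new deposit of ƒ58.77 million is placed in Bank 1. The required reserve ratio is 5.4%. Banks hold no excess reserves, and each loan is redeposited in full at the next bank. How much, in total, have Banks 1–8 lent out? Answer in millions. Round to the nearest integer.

ƒ369 million

Bank i lends (1 − rr)^i of the original deposit: Bank 1 lends 58.77·0.9460 ≈ 55.5964, Bank 2 lends 58.77·0.9460² ≈ 52.5942, and so on.
Summing a geometric series: total = 58.77·[0.9460·(1 − 0.9460^8) / (1 − 0.9460)] ≈ 369.2012 million.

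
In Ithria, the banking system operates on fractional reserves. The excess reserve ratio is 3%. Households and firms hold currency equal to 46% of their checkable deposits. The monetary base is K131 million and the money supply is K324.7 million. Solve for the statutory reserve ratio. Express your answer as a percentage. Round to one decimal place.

Using m = M/MB = 324.7/131 ≈ 2.478626. Since m = (1 + c)/(c + rr + e), the denominator satisfies c + rr + e = (1 + c)/m = (1 + 0.46) / 2.478626 ≈ 0.589036.
With c = 0.46 and e = 0.03, the statutory reserve ratio is 0.589036 − 0.46 − 0.03 = 0.099036.

9.9%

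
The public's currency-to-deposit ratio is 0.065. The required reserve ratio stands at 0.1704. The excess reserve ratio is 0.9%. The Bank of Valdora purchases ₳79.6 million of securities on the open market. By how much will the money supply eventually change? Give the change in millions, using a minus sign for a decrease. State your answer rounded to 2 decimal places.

₳346.87 million

The money multiplier is m = (1 + c) / (rr + e + c) = (1 + 0.065) / (0.1704 + 0.009 + 0.065) ≈ 4.35761.
The purchase adds 79.6 million of base, so ΔM = m × ΔMB = 4.35761 × (+79.6) ≈ 346.8658 million.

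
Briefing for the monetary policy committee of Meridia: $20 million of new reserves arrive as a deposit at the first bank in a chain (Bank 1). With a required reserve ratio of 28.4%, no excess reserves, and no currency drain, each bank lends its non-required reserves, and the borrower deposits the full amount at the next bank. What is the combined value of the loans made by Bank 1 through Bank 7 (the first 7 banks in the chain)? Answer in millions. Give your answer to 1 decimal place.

$45.6 million

Bank i lends (1 − rr)^i of the original deposit: Bank 1 lends 20·0.7160 = 14.3200, Bank 2 lends 20·0.7160² ≈ 10.2531, and so on.
Summing a geometric series: total = 20·[0.7160·(1 − 0.7160^7) / (1 − 0.7160)] ≈ 45.5583 million.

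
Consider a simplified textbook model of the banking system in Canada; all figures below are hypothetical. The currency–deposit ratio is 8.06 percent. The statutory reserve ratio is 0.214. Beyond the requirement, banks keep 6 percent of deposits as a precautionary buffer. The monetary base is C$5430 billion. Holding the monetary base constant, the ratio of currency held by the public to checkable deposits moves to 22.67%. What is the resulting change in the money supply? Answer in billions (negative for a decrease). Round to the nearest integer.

Initially m₁ = (1 + 0.0806) / (0.214 + 0.06 + 0.0806) ≈ 3.04738, so M₁ = 3.04738 × 5430 = 16547.2734 billion.
After the change m₂ = (1 + 0.2267) / (0.214 + 0.06 + 0.2267) ≈ 2.44997, so M₂ = 2.44997 × 5430 = 13303.3371 billion.
ΔM = M₂ − M₁ = 13303.3371 − 16547.2734 = -3243.9363 billion.

-3244 billion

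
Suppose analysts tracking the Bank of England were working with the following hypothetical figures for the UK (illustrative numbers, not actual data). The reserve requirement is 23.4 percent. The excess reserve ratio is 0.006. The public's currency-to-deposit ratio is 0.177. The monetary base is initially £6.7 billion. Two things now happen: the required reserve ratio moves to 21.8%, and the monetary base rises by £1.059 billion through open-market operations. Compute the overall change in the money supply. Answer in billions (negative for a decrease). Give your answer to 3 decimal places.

£3.863 billion

Before: m₁ = (1 + 0.177) / (0.234 + 0.006 + 0.177) ≈ 2.82254, MB₁ = 6.7, so M₁ = 2.82254 × 6.7 ≈ 18.911 billion.
After: m₂ = (1 + 0.177) / (0.218 + 0.006 + 0.177) ≈ 2.93516, MB₂ = 6.7 + 1.059 = 7.759, so M₂ = 2.93516 × 7.759 ≈ 22.7739 billion.
ΔM = M₂ − M₁ = 22.7739 − 18.911 = 3.8629 billion.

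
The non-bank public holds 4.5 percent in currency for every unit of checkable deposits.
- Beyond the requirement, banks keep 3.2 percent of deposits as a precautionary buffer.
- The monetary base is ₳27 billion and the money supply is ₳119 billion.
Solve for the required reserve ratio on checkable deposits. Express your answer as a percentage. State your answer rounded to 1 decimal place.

Using m = M/MB = 119/27 ≈ 4.407407. Since m = (1 + c)/(c + rr + e), the denominator satisfies c + rr + e = (1 + c)/m = (1 + 0.045) / 4.407407 ≈ 0.237101.
With c = 0.045 and e = 0.032, the required reserve ratio on checkable deposits is 0.237101 − 0.045 − 0.032 = 0.160101.

16.0%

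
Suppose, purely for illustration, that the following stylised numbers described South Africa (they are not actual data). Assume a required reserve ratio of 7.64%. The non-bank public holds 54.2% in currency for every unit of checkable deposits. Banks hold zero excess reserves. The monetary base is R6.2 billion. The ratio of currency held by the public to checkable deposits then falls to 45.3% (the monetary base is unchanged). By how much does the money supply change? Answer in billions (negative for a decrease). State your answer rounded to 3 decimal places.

Initially m₁ = (1 + 0.542) / (0.0764 + 0.542) ≈ 2.49353, so M₁ = 2.49353 × 6.2 ≈ 15.4599 billion.
After the change m₂ = (1 + 0.453) / (0.0764 + 0.453) ≈ 2.74462, so M₂ = 2.74462 × 6.2 ≈ 17.0166 billion.
ΔM = M₂ − M₁ = 17.0166 − 15.4599 = 1.5567 billion.

R1.557 billion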